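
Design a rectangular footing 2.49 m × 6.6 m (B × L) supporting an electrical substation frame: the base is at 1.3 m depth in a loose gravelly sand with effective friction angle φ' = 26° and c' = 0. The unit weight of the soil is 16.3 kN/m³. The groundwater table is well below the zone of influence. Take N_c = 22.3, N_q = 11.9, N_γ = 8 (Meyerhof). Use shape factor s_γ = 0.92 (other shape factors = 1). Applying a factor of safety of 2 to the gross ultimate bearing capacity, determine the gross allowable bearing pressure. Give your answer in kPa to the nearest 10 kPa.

Effective surcharge at the founding depth q = γ·D_f = 16.3 × 1.3 = 21.19 kPa.
q_ult = q·N_q + 0.5·γ·B·N_γ·s_γ
     = 21.19 × 11.9 + 0.5 × 16.3 × 2.49 × 8 × 0.92
     = 252.16 + 149.36 = 401.52 kPa.
q_all = q_ult / FS = 401.52 / 2 = 200.76 kPa.

q_all ≈ 200 kPa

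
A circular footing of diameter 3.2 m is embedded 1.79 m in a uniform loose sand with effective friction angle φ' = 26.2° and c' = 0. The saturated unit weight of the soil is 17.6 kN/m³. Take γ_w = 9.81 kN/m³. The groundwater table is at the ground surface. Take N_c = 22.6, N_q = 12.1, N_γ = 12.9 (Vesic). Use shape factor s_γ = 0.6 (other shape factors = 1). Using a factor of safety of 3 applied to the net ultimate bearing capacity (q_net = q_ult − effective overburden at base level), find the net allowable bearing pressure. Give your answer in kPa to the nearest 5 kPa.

Water table at ground surface, so effective unit weight γ' = 17.6 − 9.81 = 7.79 kN/m³ is used throughout; overburden q = 7.79 × 1.79 = 13.944 kPa; the same γ' applies in the ½γBN_γ term.
Surcharge term q·N_q = 13.944 × 12.1 = 168.72 kPa; self-weight term 0.5·γ·B·N_γ·s_γ = 0.5 × 7.79 × 3.2 × 12.9 × 0.6 = 96.471 kPa.
q_ult = 168.72 + 96.471 = 265.19 kPa.
Net ultimate: q_net = 265.19 − 13.944 = 251.25 kPa.
q_all(net) = 251.25 / 3 = 83.75 kPa.

q_all(net) ≈ 85 kPa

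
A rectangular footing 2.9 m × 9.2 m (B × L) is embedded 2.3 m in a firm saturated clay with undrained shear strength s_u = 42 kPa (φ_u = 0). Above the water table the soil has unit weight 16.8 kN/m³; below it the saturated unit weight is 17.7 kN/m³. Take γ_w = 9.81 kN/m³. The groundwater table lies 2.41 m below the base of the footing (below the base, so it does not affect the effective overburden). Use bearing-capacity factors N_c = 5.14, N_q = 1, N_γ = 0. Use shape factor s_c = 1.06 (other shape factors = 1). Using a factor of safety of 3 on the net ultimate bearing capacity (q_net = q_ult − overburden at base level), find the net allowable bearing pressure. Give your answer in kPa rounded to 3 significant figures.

q = γ·D_f = 16.8 × 2.3 = 38.64 kPa.
c·N_c·s_c = 42 × 5.14 × 1.06 = 228.83 kPa
q·N_q = 38.64 × 1 = 38.64 kPa
q_ult = 228.83 + 38.64 = 267.47 kPa.
q_net = 267.47 − 38.64 = 228.83 kPa.
q_all(net) = 228.83 / 3 = 76.278 kPa.

q_all(net) ≈ 76.3 kPa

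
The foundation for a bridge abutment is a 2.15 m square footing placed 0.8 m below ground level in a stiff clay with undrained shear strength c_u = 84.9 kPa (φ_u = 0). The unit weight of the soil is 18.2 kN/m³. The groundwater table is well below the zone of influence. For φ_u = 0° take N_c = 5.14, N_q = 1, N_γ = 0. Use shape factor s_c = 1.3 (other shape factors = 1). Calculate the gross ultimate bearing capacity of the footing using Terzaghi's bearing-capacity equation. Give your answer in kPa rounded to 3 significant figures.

q_ult ≈ 582 kPa

Overburden at base level: q = 18.2 × 0.8 = 14.56 kPa.
Cohesion term c·N_c·s_c = 84.9 × 5.14 × 1.3 = 567.3 kPa; surcharge term q·N_q = 14.56 × 1 = 14.56 kPa.
q_ult = 567.3 + 14.56 = 581.86 kPa.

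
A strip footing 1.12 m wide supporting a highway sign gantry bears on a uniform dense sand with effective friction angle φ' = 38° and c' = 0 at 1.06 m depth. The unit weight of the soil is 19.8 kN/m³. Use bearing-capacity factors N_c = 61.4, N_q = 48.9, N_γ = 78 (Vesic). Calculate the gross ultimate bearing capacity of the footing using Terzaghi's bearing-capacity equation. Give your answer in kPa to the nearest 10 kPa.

q_ult ≈ 1890 kPa

q = γ·D_f = 19.8 × 1.06 = 20.988 kPa.
q·N_q = 20.988 × 48.9 = 1026.3 kPa
0.5·γ·B·N_γ = 0.5 × 19.8 × 1.12 × 78 = 864.86 kPa
q_ult = 1026.3 + 864.86 = 1891.2 kPa.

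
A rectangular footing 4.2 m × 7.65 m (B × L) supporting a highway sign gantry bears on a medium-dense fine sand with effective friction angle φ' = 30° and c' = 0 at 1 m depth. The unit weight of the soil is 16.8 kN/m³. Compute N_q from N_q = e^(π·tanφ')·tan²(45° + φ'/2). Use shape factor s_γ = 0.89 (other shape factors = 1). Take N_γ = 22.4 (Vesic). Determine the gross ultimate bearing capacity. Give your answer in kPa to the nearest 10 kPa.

q_ult ≈ 1010 kPa

tan30° = 0.5774, so N_q = e^(π×0.5774)·tan²(60°) = 6.134 × 3.0 = 18.4.
Overburden at base level: q = 16.8 × 1 = 16.8 kPa.
Surcharge term q·N_q = 16.8 × 18.401 = 309.14 kPa; self-weight term 0.5·γ·B·N_γ·s_γ = 0.5 × 16.8 × 4.2 × 22.4 × 0.89 = 703.34 kPa.
q_ult = 309.14 + 703.34 = 1012.5 kPa.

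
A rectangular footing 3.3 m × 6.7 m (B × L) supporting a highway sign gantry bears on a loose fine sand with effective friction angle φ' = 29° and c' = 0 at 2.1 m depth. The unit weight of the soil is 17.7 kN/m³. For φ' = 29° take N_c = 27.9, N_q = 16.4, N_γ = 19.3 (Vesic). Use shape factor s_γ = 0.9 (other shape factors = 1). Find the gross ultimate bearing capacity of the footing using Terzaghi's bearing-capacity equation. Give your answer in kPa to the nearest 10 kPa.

q_ult ≈ 1120 kPa

Effective surcharge at the founding depth q = γ·D_f = 17.7 × 2.1 = 37.17 kPa.
q_ult = q·N_q + 0.5·γ·B·N_γ·s_γ
     = 37.17 × 16.4 + 0.5 × 17.7 × 3.3 × 19.3 × 0.9
     = 609.59 + 507.29 = 1116.9 kPa.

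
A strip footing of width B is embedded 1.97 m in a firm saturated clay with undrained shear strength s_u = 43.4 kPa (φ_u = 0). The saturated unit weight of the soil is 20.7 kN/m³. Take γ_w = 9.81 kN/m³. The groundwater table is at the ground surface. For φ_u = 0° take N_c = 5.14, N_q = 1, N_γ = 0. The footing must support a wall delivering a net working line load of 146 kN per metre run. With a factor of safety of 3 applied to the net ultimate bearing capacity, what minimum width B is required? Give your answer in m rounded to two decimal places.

B = 1.96 m

γ' = 20.7 − 9.81 = 10.89 kN/m³ (submerged throughout). q = 10.89 × 1.97 = 21.453 kPa.
c·N_c = 43.4 × 5.14 = 223.08 kPa
q·N_q = 21.453 × 1 = 21.453 kPa
q_ult = 223.08 + 21.453 = 244.53 kPa.
For φ = 0 the ½γBN_γ term vanishes, so q_ult is independent of B. q_net = 244.53 − 21.453 = 223.08 kPa; q_all(net) = 223.08/3 = 74.359 kPa.
Required width B = w / q_all(net) = 146 / 74.359 = 1.963 m.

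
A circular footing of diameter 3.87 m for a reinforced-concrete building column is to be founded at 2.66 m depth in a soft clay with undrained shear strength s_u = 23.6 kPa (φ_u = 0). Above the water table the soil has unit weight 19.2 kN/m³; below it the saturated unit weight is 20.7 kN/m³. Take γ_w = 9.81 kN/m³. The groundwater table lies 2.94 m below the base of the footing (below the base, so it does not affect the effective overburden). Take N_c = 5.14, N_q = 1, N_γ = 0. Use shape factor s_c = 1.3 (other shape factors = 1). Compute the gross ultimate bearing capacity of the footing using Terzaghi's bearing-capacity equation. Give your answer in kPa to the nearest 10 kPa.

q_ult ≈ 210 kPa

Overburden at base level: q = 19.2 × 2.66 = 51.072 kPa.
Cohesion term c·N_c·s_c = 23.6 × 5.14 × 1.3 = 157.7 kPa; surcharge term q·N_q = 51.072 × 1 = 51.072 kPa.
q_ult = 157.7 + 51.072 = 208.77 kPa.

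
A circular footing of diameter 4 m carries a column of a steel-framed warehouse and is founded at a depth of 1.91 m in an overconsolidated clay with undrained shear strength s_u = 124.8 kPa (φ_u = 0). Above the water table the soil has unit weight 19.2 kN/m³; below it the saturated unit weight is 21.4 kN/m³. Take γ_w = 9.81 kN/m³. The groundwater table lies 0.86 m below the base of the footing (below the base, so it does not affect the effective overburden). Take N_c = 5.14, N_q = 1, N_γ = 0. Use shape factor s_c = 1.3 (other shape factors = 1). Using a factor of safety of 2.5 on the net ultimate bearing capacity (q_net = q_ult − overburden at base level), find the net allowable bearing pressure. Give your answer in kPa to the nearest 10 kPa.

q_all(net) ≈ 330 kPa

q = γ·D_f = 19.2 × 1.91 = 36.672 kPa.
c·N_c·s_c = 124.8 × 5.14 × 1.3 = 833.91 kPa
q·N_q = 36.672 × 1 = 36.672 kPa
q_ult = 833.91 + 36.672 = 870.59 kPa.
q_net = 870.59 − 36.672 = 833.91 kPa.
q_all(net) = 833.91 / 2.5 = 333.57 kPa.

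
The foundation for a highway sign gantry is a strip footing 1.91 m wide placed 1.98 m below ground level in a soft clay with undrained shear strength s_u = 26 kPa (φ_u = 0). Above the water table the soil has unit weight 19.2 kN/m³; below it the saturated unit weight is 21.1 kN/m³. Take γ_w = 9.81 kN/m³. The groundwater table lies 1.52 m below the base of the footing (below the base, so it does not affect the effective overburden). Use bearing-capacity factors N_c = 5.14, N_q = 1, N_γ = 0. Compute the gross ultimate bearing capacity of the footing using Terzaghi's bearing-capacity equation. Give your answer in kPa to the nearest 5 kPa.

q_ult ≈ 170 kPa

Effective surcharge at the founding depth q = γ·D_f = 19.2 × 1.98 = 38.016 kPa.
q_ult = c·N_c + q·N_q
     = 26 × 5.14 + 38.016 × 1
     = 133.64 + 38.016 = 171.66 kPa.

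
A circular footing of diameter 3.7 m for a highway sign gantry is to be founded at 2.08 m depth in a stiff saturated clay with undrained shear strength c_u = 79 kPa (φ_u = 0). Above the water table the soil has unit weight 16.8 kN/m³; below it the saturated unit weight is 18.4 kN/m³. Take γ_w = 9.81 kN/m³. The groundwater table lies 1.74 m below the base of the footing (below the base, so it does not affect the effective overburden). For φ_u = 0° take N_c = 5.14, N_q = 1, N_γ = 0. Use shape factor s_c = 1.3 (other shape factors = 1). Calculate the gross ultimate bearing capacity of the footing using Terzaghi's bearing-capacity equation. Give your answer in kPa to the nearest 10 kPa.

Effective surcharge at the founding depth q = γ·D_f = 16.8 × 2.08 = 34.944 kPa.
q_ult = c·N_c·s_c + q·N_q
     = 79 × 5.14 × 1.3 + 34.944 × 1
     = 527.88 + 34.944 = 562.82 kPa.

q_ult ≈ 560 kPa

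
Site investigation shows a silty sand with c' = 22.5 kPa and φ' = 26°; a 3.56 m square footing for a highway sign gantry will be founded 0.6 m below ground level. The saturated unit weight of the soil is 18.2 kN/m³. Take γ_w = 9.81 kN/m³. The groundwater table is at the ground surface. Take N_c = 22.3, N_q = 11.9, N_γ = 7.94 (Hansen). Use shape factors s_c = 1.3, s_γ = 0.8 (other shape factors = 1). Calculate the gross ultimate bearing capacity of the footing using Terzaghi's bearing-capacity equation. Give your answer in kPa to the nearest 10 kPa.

With the water table at the surface the whole profile is submerged: γ' = 18.2 − 9.81 = 8.39 kN/m³, so q = γ'·D_f = 5.034 kPa; the same γ' applies in the ½γBN_γ term.
q_ult = c·N_c·s_c + q·N_q + 0.5·γ·B·N_γ·s_γ
     = 22.5 × 22.3 × 1.3 + 5.034 × 11.9 + 0.5 × 8.39 × 3.56 × 7.94 × 0.8
     = 652.27 + 59.905 + 94.862 = 807.04 kPa.

q_ult ≈ 810 kPa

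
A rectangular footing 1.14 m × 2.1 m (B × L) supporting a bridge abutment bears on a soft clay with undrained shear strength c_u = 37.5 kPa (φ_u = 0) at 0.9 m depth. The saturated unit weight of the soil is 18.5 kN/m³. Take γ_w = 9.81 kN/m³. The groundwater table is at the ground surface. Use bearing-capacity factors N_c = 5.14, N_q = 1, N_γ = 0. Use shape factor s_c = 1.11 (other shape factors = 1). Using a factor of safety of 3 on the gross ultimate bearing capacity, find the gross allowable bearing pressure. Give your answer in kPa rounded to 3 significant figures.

With the water table at the surface the whole profile is submerged: γ' = 18.5 − 9.81 = 8.69 kN/m³, so q = γ'·D_f = 7.821 kPa.
q_ult = c·N_c·s_c + q·N_q
     = 37.5 × 5.14 × 1.11 + 7.821 × 1
     = 213.95 + 7.821 = 221.77 kPa.
q_all = 221.77 / 3 = 73.925 kPa.

q_all ≈ 73.9 kPa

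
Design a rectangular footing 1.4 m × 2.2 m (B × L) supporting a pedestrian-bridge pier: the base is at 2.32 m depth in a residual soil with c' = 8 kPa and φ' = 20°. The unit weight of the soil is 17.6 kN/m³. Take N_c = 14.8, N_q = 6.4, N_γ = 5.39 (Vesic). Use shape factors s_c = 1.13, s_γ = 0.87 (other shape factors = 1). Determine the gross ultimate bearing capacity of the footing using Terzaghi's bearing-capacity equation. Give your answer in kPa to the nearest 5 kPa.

q = γ·D_f = 17.6 × 2.32 = 40.832 kPa.
c·N_c·s_c = 8 × 14.8 × 1.13 = 133.79 kPa
q·N_q = 40.832 × 6.4 = 261.32 kPa
0.5·γ·B·N_γ·s_γ = 0.5 × 17.6 × 1.4 × 5.39 × 0.87 = 57.772 kPa
q_ult = 133.79 + 261.32 + 57.772 = 452.89 kPa.

q_ult ≈ 455 kPa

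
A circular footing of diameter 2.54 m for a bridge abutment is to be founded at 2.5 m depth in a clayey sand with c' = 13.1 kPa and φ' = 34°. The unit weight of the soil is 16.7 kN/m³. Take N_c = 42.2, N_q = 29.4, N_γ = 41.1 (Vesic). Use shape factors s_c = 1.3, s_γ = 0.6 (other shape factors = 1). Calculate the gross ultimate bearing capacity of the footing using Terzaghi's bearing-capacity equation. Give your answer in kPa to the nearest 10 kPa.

q = γ·D_f = 16.7 × 2.5 = 41.75 kPa.
c·N_c·s_c = 13.1 × 42.2 × 1.3 = 718.67 kPa
q·N_q = 41.75 × 29.4 = 1227.5 kPa
0.5·γ·B·N_γ·s_γ = 0.5 × 16.7 × 2.54 × 41.1 × 0.6 = 523.01 kPa
q_ult = 718.67 + 1227.5 + 523.01 = 2469.1 kPa.

q_ult ≈ 2470 kPa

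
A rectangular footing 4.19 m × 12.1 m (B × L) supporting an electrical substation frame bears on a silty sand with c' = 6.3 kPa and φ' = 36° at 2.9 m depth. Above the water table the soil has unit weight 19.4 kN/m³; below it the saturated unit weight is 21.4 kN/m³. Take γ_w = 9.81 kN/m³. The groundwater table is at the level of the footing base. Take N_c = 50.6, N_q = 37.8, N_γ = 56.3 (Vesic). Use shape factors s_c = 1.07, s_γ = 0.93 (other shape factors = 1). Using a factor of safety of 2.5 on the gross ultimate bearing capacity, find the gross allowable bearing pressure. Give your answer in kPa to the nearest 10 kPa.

q_all ≈ 1500 kPa

Effective surcharge at the founding depth q = γ·D_f = 19.4 × 2.9 = 56.26 kPa.
The water table coincides with the base, so in the self-weight term γ → γ' = 11.59 kN/m³.
q_ult = c·N_c·s_c + q·N_q + 0.5·γ·B·N_γ·s_γ
     = 6.3 × 50.6 × 1.07 + 56.26 × 37.8 + 0.5 × 11.59 × 4.19 × 56.3 × 0.93
     = 341.09 + 2126.6 + 1271.3 = 3739.1 kPa.
q_all = 3739.1 / 2.5 = 1495.6 kPa.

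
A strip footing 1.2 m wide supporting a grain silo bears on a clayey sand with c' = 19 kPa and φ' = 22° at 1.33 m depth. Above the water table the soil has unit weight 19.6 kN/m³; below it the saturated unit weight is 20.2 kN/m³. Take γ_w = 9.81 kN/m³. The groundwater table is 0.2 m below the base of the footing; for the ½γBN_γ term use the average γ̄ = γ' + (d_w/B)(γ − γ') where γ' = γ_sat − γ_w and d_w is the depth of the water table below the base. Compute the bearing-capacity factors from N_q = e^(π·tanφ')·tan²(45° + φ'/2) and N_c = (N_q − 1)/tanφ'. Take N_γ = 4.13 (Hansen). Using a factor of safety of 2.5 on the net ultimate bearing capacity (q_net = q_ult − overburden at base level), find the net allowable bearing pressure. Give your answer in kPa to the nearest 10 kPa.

N_q = e^(π·tan22°)·tan²(56°) = 7.82; N_c = (N_q − 1)/tanφ' = 16.88.
Overburden at base level: q = 19.6 × 1.33 = 26.068 kPa.
The water table is 0.2 m below the base (< B = 1.2 m), so the ½γBN_γ term uses γ̄ = γ' + (d_w/B)(γ − γ') = 10.39 + (0.2/1.2)(19.6 − 10.39) = 11.925 kN/m³.
Cohesion term c·N_c = 19 × 16.883 = 320.77 kPa; surcharge term q·N_q = 26.068 × 7.8211 = 203.88 kPa; self-weight term 0.5·γ·B·N_γ = 0.5 × 11.925 × 1.2 × 4.13 = 29.55 kPa.
q_ult = 320.77 + 203.88 + 29.55 = 554.21 kPa.
q_net = 554.21 − 26.068 = 528.14 kPa.
q_all(net) = 528.14 / 2.5 = 211.26 kPa.

q_all(net) ≈ 210 kPa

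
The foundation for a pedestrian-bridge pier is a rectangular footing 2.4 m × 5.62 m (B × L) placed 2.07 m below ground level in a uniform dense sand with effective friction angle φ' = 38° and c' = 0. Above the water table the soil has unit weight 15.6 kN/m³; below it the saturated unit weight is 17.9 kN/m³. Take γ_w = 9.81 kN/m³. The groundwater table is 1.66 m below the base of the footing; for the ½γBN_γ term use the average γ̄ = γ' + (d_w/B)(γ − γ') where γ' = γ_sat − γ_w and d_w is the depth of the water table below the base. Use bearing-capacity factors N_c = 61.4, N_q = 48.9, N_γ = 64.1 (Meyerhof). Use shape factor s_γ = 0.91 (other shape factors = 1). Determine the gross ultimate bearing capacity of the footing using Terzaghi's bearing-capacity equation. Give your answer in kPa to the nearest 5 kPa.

q_ult ≈ 2510 kPa

Overburden at base level: q = 15.6 × 2.07 = 32.292 kPa.
The water table is 1.66 m below the base (< B = 2.4 m), so the ½γBN_γ term uses γ̄ = γ' + (d_w/B)(γ − γ') = 8.09 + (1.66/2.4)(15.6 − 8.09) = 13.284 kN/m³.
Surcharge term q·N_q = 32.292 × 48.9 = 1579.1 kPa; self-weight term 0.5·γ·B·N_γ·s_γ = 0.5 × 13.284 × 2.4 × 64.1 × 0.91 = 929.87 kPa.
q_ult = 1579.1 + 929.87 = 2509 kPa.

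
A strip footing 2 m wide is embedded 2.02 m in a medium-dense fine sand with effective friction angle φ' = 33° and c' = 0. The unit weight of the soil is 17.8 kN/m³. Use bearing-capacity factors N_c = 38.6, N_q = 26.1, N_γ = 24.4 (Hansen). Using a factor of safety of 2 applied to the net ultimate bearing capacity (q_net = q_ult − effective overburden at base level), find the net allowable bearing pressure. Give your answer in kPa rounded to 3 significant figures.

q_all(net) ≈ 668 kPa

Effective surcharge at the founding depth q = γ·D_f = 17.8 × 2.02 = 35.956 kPa.
q_ult = q·N_q + 0.5·γ·B·N_γ
     = 35.956 × 26.1 + 0.5 × 17.8 × 2 × 24.4
     = 938.45 + 434.32 = 1372.8 kPa.
Net ultimate: q_net = 1372.8 − 35.956 = 1336.8 kPa.
q_all(net) = 1336.8 / 2 = 668.41 kPa.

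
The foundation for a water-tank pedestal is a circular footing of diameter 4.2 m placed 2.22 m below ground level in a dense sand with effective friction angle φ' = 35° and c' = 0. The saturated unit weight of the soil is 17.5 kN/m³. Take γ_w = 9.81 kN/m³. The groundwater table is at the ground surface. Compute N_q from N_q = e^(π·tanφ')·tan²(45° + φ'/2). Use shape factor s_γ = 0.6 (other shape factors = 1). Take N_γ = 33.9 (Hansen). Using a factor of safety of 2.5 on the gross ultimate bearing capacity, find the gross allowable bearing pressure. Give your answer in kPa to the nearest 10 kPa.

q_all ≈ 360 kPa

N_q = e^(π·tan35°)·tan²(62.5°) = 33.3.
With the water table at the surface the whole profile is submerged: γ' = 17.5 − 9.81 = 7.69 kN/m³, so q = γ'·D_f = 17.072 kPa; the same γ' applies in the ½γBN_γ term.
q_ult = q·N_q + 0.5·γ·B·N_γ·s_γ
     = 17.072 × 33.296 + 0.5 × 7.69 × 4.2 × 33.9 × 0.6
     = 568.42 + 328.47 = 896.89 kPa.
q_all = 896.89 / 2.5 = 358.76 kPa.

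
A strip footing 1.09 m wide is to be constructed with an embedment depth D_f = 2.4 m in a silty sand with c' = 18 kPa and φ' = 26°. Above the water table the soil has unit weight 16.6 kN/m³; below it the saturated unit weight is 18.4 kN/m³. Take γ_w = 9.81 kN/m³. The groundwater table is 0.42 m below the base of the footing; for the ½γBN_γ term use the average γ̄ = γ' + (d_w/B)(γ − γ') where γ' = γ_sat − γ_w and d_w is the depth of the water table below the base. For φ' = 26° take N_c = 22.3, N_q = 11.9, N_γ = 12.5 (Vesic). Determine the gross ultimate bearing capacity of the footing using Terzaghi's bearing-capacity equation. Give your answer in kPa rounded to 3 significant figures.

q_ult ≈ 955 kPa

Overburden at base level: q = 16.6 × 2.4 = 39.84 kPa.
The water table is 0.42 m below the base (< B = 1.09 m), so the ½γBN_γ term uses γ̄ = γ' + (d_w/B)(γ − γ') = 8.59 + (0.42/1.09)(16.6 − 8.59) = 11.676 kN/m³.
Cohesion term c·N_c = 18 × 22.3 = 401.4 kPa; surcharge term q·N_q = 39.84 × 11.9 = 474.1 kPa; self-weight term 0.5·γ·B·N_γ = 0.5 × 11.676 × 1.09 × 12.5 = 79.546 kPa.
q_ult = 401.4 + 474.1 + 79.546 = 955.04 kPa.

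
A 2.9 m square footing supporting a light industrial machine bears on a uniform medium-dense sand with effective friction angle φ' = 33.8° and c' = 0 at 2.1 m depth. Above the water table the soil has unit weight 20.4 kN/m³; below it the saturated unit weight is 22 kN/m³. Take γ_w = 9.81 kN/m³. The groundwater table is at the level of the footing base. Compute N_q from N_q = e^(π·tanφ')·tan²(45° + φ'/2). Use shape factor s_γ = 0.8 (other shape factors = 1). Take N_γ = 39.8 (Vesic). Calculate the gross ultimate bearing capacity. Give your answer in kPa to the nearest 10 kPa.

q_ult ≈ 1790 kPa

tan33.8° = 0.6694, so N_q = e^(π×0.6694)·tan²(61.9°) = 8.192 × 3.508 = 28.73.
Effective surcharge at the founding depth q = γ·D_f = 20.4 × 2.1 = 42.84 kPa.
The water table coincides with the base, so in the self-weight term γ → γ' = 12.19 kN/m³.
q_ult = q·N_q + 0.5·γ·B·N_γ·s_γ
     = 42.84 × 28.732 + 0.5 × 12.19 × 2.9 × 39.8 × 0.8
     = 1230.9 + 562.79 = 1793.7 kPa.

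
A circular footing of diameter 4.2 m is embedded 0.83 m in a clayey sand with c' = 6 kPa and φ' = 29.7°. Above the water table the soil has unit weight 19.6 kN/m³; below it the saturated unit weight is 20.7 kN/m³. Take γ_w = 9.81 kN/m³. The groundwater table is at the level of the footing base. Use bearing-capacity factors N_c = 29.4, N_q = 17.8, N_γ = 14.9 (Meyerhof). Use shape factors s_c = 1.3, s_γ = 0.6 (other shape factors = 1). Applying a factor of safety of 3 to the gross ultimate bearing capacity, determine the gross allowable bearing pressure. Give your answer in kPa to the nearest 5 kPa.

Effective surcharge at the founding depth q = γ·D_f = 19.6 × 0.83 = 16.268 kPa.
The water table coincides with the base, so in the self-weight term γ → γ' = 10.89 kN/m³.
q_ult = c·N_c·s_c + q·N_q + 0.5·γ·B·N_γ·s_γ
     = 6 × 29.4 × 1.3 + 16.268 × 17.8 + 0.5 × 10.89 × 4.2 × 14.9 × 0.6
     = 229.32 + 289.57 + 204.45 = 723.34 kPa.
q_all = q_ult / FS = 723.34 / 3 = 241.11 kPa.

q_all ≈ 240 kPa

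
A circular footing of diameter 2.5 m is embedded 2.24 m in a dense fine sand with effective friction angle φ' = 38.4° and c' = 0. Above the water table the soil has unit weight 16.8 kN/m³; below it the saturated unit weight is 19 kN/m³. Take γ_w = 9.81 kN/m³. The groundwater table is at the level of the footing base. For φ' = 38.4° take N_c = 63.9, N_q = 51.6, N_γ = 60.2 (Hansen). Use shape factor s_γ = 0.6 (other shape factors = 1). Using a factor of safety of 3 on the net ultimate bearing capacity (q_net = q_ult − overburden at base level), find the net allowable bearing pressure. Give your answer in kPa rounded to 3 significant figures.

q_all(net) ≈ 773 kPa

Effective surcharge at the founding depth q = γ·D_f = 16.8 × 2.24 = 37.632 kPa.
The water table coincides with the base, so in the self-weight term γ → γ' = 9.19 kN/m³.
q_ult = q·N_q + 0.5·γ·B·N_γ·s_γ
     = 37.632 × 51.6 + 0.5 × 9.19 × 2.5 × 60.2 × 0.6
     = 1941.8 + 414.93 = 2356.7 kPa.
q_net = 2356.7 − 37.632 = 2319.1 kPa.
q_all(net) = 2319.1 / 3 = 773.04 kPa.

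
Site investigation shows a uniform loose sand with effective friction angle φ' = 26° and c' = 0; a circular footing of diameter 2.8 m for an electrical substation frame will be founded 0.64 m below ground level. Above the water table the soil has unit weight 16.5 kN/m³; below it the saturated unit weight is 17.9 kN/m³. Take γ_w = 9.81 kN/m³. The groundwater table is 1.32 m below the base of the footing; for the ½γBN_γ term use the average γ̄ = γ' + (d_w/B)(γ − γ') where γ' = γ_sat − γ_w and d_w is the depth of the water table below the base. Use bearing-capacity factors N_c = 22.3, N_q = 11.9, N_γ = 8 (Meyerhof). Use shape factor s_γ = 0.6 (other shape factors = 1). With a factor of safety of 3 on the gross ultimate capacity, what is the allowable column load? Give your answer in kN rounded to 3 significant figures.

Overburden at base level: q = 16.5 × 0.64 = 10.56 kPa.
The water table is 1.32 m below the base (< B = 2.8 m), so the ½γBN_γ term uses γ̄ = γ' + (d_w/B)(γ − γ') = 8.09 + (1.32/2.8)(16.5 − 8.09) = 12.055 kN/m³.
Surcharge term q·N_q = 10.56 × 11.9 = 125.66 kPa; self-weight term 0.5·γ·B·N_γ·s_γ = 0.5 × 12.055 × 2.8 × 8 × 0.6 = 81.008 kPa.
q_ult = 125.66 + 81.008 = 206.67 kPa.
Gross allowable pressure q_all = 206.67 / 3 = 68.891 kPa.
Footing area = 6.1575 m², so allowable column load = 68.891 × 6.1575 = 424.19 kN.

P_all ≈ 424 kN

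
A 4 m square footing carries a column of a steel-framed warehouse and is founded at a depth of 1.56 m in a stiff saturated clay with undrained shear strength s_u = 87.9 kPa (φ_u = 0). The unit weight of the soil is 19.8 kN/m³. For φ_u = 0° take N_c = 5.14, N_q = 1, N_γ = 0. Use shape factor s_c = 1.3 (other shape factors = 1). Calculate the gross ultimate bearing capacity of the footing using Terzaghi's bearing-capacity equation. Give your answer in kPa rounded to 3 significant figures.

q_ult ≈ 618 kPa

Effective surcharge at the founding depth q = γ·D_f = 19.8 × 1.56 = 30.888 kPa.
q_ult = c·N_c·s_c + q·N_q
     = 87.9 × 5.14 × 1.3 + 30.888 × 1
     = 587.35 + 30.888 = 618.24 kPa.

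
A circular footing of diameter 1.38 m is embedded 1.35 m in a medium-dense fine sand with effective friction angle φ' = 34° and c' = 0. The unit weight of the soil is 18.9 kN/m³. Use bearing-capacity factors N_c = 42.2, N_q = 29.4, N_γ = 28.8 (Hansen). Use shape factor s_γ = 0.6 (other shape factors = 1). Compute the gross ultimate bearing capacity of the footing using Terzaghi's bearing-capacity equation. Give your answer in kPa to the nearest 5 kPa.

q = γ·D_f = 18.9 × 1.35 = 25.515 kPa.
q·N_q = 25.515 × 29.4 = 750.14 kPa
0.5·γ·B·N_γ·s_γ = 0.5 × 18.9 × 1.38 × 28.8 × 0.6 = 225.35 kPa
q_ult = 750.14 + 225.35 = 975.49 kPa.

q_ult ≈ 975 kPa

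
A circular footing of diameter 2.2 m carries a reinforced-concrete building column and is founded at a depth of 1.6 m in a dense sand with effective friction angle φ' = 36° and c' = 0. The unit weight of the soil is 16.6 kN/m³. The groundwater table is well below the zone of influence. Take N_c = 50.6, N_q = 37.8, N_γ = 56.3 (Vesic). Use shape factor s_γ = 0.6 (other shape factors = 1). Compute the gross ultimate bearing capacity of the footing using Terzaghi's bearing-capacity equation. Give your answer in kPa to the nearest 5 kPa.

q_ult ≈ 1620 kPa

Effective surcharge at the founding depth q = γ·D_f = 16.6 × 1.6 = 26.56 kPa.
q_ult = q·N_q + 0.5·γ·B·N_γ·s_γ
     = 26.56 × 37.8 + 0.5 × 16.6 × 2.2 × 56.3 × 0.6
     = 1004 + 616.82 = 1620.8 kPa.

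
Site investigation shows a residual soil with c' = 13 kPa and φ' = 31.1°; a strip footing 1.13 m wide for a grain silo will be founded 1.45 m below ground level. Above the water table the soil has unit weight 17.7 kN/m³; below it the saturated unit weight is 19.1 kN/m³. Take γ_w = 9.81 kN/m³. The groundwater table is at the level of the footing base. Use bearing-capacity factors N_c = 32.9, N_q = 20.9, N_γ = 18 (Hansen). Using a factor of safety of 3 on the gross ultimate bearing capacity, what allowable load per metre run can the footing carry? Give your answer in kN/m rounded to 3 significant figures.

≈ 399 kN/m

q = γ·D_f = 17.7 × 1.45 = 25.665 kPa.
For the ½γBN_γ term take γ' = 19.1 − 9.81 = 9.29 kN/m³ (soil below base is submerged).
c·N_c = 13 × 32.9 = 427.7 kPa
q·N_q = 25.665 × 20.9 = 536.4 kPa
0.5·γ·B·N_γ = 0.5 × 9.29 × 1.13 × 18 = 94.479 kPa
q_ult = 427.7 + 536.4 + 94.479 = 1058.6 kPa.
Gross allowable pressure q_all = 1058.6 / 3 = 352.86 kPa.
Allowable wall load = q_all × B = 352.86 × 1.13 = 398.73 kN per metre run.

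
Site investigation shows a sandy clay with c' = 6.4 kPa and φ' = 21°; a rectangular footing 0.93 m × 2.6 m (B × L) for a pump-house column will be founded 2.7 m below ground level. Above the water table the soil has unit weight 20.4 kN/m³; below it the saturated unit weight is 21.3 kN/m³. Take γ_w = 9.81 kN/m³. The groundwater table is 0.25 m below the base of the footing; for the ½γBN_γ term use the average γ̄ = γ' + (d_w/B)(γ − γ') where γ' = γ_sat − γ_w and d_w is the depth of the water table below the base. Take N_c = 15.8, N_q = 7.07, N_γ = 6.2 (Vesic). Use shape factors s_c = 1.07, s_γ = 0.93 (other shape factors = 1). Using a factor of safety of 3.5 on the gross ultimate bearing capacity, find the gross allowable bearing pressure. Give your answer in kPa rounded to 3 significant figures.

q = γ·D_f = 20.4 × 2.7 = 55.08 kPa.
γ' = 11.49 kN/m³; averaging over the depth B below the base, γ̄ = γ' + (d_w/B)(γ − γ') = 13.885 kN/m³.
c·N_c·s_c = 6.4 × 15.8 × 1.07 = 108.2 kPa
q·N_q = 55.08 × 7.07 = 389.42 kPa
0.5·γ·B·N_γ·s_γ = 0.5 × 13.885 × 0.93 × 6.2 × 0.93 = 37.229 kPa
q_ult = 108.2 + 389.42 + 37.229 = 534.84 kPa.
q_all = 534.84 / 3.5 = 152.81 kPa.

q_all ≈ 153 kPa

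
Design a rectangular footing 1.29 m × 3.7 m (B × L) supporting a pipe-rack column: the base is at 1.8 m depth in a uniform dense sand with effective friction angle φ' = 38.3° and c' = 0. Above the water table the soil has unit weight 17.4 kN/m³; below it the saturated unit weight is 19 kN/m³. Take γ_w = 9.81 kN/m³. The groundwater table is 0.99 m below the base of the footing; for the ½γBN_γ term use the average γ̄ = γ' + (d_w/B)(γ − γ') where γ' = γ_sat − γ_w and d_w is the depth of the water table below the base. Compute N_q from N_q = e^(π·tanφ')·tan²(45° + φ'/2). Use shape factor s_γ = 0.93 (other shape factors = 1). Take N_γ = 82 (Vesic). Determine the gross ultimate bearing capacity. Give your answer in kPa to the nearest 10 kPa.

tan38.3° = 0.7898, so N_q = e^(π×0.7898)·tan²(64.15°) = 11.954 × 4.26 = 50.93.
Overburden at base level: q = 17.4 × 1.8 = 31.32 kPa.
The water table is 0.99 m below the base (< B = 1.29 m), so the ½γBN_γ term uses γ̄ = γ' + (d_w/B)(γ − γ') = 9.19 + (0.99/1.29)(17.4 − 9.19) = 15.491 kN/m³.
Surcharge term q·N_q = 31.32 × 50.926 = 1595 kPa; self-weight term 0.5·γ·B·N_γ·s_γ = 0.5 × 15.491 × 1.29 × 82 × 0.93 = 761.95 kPa.
q_ult = 1595 + 761.95 = 2357 kPa.

q_ult ≈ 2360 kPa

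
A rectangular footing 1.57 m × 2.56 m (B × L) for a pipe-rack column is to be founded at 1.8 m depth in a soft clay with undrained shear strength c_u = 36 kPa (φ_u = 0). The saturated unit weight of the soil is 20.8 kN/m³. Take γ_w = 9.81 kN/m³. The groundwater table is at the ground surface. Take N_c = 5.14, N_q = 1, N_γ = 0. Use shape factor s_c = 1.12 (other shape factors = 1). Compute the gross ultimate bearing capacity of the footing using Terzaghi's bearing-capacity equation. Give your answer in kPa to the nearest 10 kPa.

q_ult ≈ 230 kPa

Water table at ground surface, so effective unit weight γ' = 20.8 − 9.81 = 10.99 kN/m³ is used throughout; overburden q = 10.99 × 1.8 = 19.782 kPa.
Cohesion term c·N_c·s_c = 36 × 5.14 × 1.12 = 207.24 kPa; surcharge term q·N_q = 19.782 × 1 = 19.782 kPa.
q_ult = 207.24 + 19.782 = 227.03 kPa.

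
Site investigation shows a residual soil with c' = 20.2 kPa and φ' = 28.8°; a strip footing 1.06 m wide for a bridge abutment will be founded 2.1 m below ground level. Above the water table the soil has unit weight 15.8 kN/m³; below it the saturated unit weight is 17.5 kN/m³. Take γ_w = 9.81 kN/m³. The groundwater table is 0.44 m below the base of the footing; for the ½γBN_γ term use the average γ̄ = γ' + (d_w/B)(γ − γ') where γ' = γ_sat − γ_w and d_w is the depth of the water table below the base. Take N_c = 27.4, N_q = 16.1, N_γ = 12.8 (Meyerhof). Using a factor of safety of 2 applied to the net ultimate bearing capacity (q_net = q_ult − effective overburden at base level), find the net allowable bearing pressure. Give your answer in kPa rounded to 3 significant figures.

Effective surcharge at the founding depth q = γ·D_f = 15.8 × 2.1 = 33.18 kPa.
With d_w = 0.44 m < B, γ̄ = 7.69 + (0.44/1.06) × (15.8 − 7.69) = 11.056 kN/m³.
q_ult = c·N_c + q·N_q + 0.5·γ·B·N_γ
     = 20.2 × 27.4 + 33.18 × 16.1 + 0.5 × 11.056 × 1.06 × 12.8
     = 553.48 + 534.2 + 75.007 = 1162.7 kPa.
Net ultimate: q_net = 1162.7 − 33.18 = 1129.5 kPa.
q_all(net) = 1129.5 / 2 = 564.75 kPa.

q_all(net) ≈ 565 kPa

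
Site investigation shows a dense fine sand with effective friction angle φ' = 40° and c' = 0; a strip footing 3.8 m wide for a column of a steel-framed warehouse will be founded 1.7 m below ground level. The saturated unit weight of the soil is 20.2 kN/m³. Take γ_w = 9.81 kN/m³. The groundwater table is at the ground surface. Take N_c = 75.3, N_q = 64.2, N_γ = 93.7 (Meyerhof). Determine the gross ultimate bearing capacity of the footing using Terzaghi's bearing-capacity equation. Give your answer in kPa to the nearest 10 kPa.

With the water table at the surface the whole profile is submerged: γ' = 20.2 − 9.81 = 10.39 kN/m³, so q = γ'·D_f = 17.663 kPa; the same γ' applies in the ½γBN_γ term.
q_ult = q·N_q + 0.5·γ·B·N_γ
     = 17.663 × 64.2 + 0.5 × 10.39 × 3.8 × 93.7
     = 1134 + 1849.7 = 2983.7 kPa.

q_ult ≈ 2980 kPa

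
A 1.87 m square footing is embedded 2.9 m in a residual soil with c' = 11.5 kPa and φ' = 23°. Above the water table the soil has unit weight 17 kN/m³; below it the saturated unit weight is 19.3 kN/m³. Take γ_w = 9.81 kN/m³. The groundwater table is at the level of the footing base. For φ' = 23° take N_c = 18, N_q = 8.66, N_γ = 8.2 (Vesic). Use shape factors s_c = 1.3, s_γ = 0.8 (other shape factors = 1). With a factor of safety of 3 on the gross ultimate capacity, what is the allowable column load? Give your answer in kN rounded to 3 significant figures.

q = γ·D_f = 17 × 2.9 = 49.3 kPa.
For the ½γBN_γ term take γ' = 19.3 − 9.81 = 9.49 kN/m³ (soil below base is submerged).
c·N_c·s_c = 11.5 × 18 × 1.3 = 269.1 kPa
q·N_q = 49.3 × 8.66 = 426.94 kPa
0.5·γ·B·N_γ·s_γ = 0.5 × 9.49 × 1.87 × 8.2 × 0.8 = 58.208 kPa
q_ult = 269.1 + 426.94 + 58.208 = 754.25 kPa.
Gross allowable pressure q_all = 754.25 / 3 = 251.42 kPa.
Footing area = 3.4969 m², so allowable column load = 251.42 × 3.4969 = 879.17 kN.

P_all ≈ 879 kN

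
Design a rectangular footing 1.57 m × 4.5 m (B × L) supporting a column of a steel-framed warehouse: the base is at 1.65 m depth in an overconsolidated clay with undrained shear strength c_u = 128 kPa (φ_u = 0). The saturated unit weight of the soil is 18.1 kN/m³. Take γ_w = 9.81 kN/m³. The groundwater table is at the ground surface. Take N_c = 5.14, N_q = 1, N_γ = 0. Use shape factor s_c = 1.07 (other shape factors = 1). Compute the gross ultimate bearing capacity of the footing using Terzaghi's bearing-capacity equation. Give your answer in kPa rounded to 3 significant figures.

γ' = 18.1 − 9.81 = 8.29 kN/m³ (submerged throughout). q = 8.29 × 1.65 = 13.679 kPa.
c·N_c·s_c = 128 × 5.14 × 1.07 = 703.97 kPa
q·N_q = 13.679 × 1 = 13.679 kPa
q_ult = 703.97 + 13.679 = 717.65 kPa.

q_ult ≈ 718 kPa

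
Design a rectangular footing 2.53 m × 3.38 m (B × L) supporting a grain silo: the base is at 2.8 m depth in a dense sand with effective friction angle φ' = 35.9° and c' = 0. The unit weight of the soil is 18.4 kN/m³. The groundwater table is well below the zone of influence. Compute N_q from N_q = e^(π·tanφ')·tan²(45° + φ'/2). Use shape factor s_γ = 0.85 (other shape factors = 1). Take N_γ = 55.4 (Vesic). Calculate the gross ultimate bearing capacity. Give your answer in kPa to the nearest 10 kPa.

q_ult ≈ 3020 kPa

tan35.9° = 0.7239, so N_q = e^(π×0.7239)·tan²(62.95°) = 9.719 × 3.835 = 37.28.
q = γ·D_f = 18.4 × 2.8 = 51.52 kPa.
q·N_q = 51.52 × 37.277 = 1920.5 kPa
0.5·γ·B·N_γ·s_γ = 0.5 × 18.4 × 2.53 × 55.4 × 0.85 = 1096.1 kPa
q_ult = 1920.5 + 1096.1 = 3016.6 kPa.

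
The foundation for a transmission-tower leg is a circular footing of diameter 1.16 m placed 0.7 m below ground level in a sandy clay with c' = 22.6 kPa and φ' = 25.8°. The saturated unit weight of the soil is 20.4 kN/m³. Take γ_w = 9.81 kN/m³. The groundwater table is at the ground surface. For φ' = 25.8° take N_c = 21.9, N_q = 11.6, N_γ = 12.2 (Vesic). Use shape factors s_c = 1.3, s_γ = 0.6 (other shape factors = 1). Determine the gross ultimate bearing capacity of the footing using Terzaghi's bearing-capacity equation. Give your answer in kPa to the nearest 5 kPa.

q_ult ≈ 775 kPa

Water table at ground surface, so effective unit weight γ' = 20.4 − 9.81 = 10.59 kN/m³ is used throughout; overburden q = 10.59 × 0.7 = 7.413 kPa; the same γ' applies in the ½γBN_γ term.
Cohesion term c·N_c·s_c = 22.6 × 21.9 × 1.3 = 643.42 kPa; surcharge term q·N_q = 7.413 × 11.6 = 85.991 kPa; self-weight term 0.5·γ·B·N_γ·s_γ = 0.5 × 10.59 × 1.16 × 12.2 × 0.6 = 44.961 kPa.
q_ult = 643.42 + 85.991 + 44.961 = 774.37 kPa.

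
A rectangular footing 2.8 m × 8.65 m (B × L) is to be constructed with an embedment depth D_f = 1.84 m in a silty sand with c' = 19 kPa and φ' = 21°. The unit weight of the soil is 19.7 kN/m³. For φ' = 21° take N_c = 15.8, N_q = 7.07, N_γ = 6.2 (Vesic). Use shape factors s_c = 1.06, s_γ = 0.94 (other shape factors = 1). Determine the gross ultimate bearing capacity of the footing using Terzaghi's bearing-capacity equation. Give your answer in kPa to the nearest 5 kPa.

Overburden at base level: q = 19.7 × 1.84 = 36.248 kPa.
Cohesion term c·N_c·s_c = 19 × 15.8 × 1.06 = 318.21 kPa; surcharge term q·N_q = 36.248 × 7.07 = 256.27 kPa; self-weight term 0.5·γ·B·N_γ·s_γ = 0.5 × 19.7 × 2.8 × 6.2 × 0.94 = 160.74 kPa.
q_ult = 318.21 + 256.27 + 160.74 = 735.22 kPa.

q_ult ≈ 735 kPa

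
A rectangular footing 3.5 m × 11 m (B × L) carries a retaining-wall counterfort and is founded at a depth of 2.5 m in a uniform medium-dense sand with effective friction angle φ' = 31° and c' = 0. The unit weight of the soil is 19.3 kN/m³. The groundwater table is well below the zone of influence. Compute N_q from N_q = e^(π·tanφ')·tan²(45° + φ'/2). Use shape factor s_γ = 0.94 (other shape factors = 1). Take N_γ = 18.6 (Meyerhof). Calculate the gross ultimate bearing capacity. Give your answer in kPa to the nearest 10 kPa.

q_ult ≈ 1590 kPa

tan31° = 0.6009, so N_q = e^(π×0.6009)·tan²(60.5°) = 6.604 × 3.124 = 20.63.
Overburden at base level: q = 19.3 × 2.5 = 48.25 kPa.
Surcharge term q·N_q = 48.25 × 20.631 = 995.44 kPa; self-weight term 0.5·γ·B·N_γ·s_γ = 0.5 × 19.3 × 3.5 × 18.6 × 0.94 = 590.52 kPa.
q_ult = 995.44 + 590.52 = 1586 kPa.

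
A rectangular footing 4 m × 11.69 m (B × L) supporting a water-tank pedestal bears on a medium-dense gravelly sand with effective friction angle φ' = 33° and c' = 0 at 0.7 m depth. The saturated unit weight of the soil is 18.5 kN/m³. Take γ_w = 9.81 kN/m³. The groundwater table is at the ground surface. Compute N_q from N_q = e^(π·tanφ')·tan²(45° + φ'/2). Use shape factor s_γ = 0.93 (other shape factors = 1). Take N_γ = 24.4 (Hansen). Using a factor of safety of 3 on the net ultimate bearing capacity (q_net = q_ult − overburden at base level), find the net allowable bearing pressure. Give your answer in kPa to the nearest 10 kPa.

q_all(net) ≈ 180 kPa

N_q = e^(π·tan33°)·tan²(61.5°) = 26.09.
With the water table at the surface the whole profile is submerged: γ' = 18.5 − 9.81 = 8.69 kN/m³, so q = γ'·D_f = 6.083 kPa; the same γ' applies in the ½γBN_γ term.
q_ult = q·N_q + 0.5·γ·B·N_γ·s_γ
     = 6.083 × 26.092 + 0.5 × 8.69 × 4 × 24.4 × 0.93
     = 158.72 + 394.39 = 553.1 kPa.
q_net = 553.1 − 6.083 = 547.02 kPa.
q_all(net) = 547.02 / 3 = 182.34 kPa.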